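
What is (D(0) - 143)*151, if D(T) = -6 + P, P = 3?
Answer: -22046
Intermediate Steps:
D(T) = -3 (D(T) = -6 + 3 = -3)
(D(0) - 143)*151 = (-3 - 143)*151 = -146*151 = -22046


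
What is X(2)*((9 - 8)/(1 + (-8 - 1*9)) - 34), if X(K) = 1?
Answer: -545/16 ≈ -34.063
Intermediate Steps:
X(2)*((9 - 8)/(1 + (-8 - 1*9)) - 34) = 1*((9 - 8)/(1 + (-8 - 1*9)) - 34) = 1*(1/(1 + (-8 - 9)) - 34) = 1*(1/(1 - 17) - 34) = 1*(1/(-16) - 34) = 1*(1*(-1/16) - 34) = 1*(-1/16 - 34) = 1*(-545/16) = -545/16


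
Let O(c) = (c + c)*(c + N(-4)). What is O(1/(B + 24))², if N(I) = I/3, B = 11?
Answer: 75076/13505625 ≈ 0.0055589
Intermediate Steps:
N(I) = I/3 (N(I) = I*(⅓) = I/3)
O(c) = 2*c*(-4/3 + c) (O(c) = (c + c)*(c + (⅓)*(-4)) = (2*c)*(c - 4/3) = (2*c)*(-4/3 + c) = 2*c*(-4/3 + c))
O(1/(B + 24))² = (2*(-4 + 3/(11 + 24))/(3*(11 + 24)))² = ((⅔)*(-4 + 3/35)/35)² = ((⅔)*(1/35)*(-4 + 3*(1/35)))² = ((⅔)*(1/35)*(-4 + 3/35))² = ((⅔)*(1/35)*(-137/35))² = (-274/3675)² = 75076/13505625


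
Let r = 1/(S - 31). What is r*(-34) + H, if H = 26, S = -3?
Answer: 27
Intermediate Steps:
r = -1/34 (r = 1/(-3 - 31) = 1/(-34) = -1/34 ≈ -0.029412)
r*(-34) + H = -1/34*(-34) + 26 = 1 + 26 = 27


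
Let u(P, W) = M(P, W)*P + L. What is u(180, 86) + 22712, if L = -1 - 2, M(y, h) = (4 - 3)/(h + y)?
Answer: 3020387/133 ≈ 22710.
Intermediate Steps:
M(y, h) = 1/(h + y)
L = -3
u(P, W) = -3 + P/(P + W) (u(P, W) = P/(W + P) - 3 = P/(P + W) - 3 = -3 + P/(P + W))
u(180, 86) + 22712 = (-3 + 180/(180 + 86)) + 22712 = (-3 + 180/266) + 22712 = (-3 + 180*(1/266)) + 22712 = (-3 + 90/133) + 22712 = -309/133 + 22712 = 3020387/133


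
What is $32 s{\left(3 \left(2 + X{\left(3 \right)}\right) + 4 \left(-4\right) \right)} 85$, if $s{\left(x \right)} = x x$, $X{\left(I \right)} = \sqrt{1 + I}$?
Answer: $43520$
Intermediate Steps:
$s{\left(x \right)} = x^{2}$
$32 s{\left(3 \left(2 + X{\left(3 \right)}\right) + 4 \left(-4\right) \right)} 85 = 32 \left(3 \left(2 + \sqrt{1 + 3}\right) + 4 \left(-4\right)\right)^{2} \cdot 85 = 32 \left(3 \left(2 + \sqrt{4}\right) - 16\right)^{2} \cdot 85 = 32 \left(3 \left(2 + 2\right) - 16\right)^{2} \cdot 85 = 32 \left(3 \cdot 4 - 16\right)^{2} \cdot 85 = 32 \left(12 - 16\right)^{2} \cdot 85 = 32 \left(-4\right)^{2} \cdot 85 = 32 \cdot 16 \cdot 85 = 512 \cdot 85 = 43520$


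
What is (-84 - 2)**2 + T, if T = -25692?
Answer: -18296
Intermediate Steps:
(-84 - 2)**2 + T = (-84 - 2)**2 - 25692 = (-86)**2 - 25692 = 7396 - 25692 = -18296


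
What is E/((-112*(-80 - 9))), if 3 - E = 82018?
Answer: -82015/9968 ≈ -8.2278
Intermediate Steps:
E = -82015 (E = 3 - 1*82018 = 3 - 82018 = -82015)
E/((-112*(-80 - 9))) = -82015*(-1/(112*(-80 - 9))) = -82015/((-112*(-89))) = -82015/9968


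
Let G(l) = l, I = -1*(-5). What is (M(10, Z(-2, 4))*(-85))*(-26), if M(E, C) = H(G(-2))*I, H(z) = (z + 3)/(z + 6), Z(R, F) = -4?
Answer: 5525/2 ≈ 2762.5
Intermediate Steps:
I = 5
H(z) = (3 + z)/(6 + z)
M(E, C) = 5/4 (M(E, C) = ((3 - 2)/(6 - 2))*5 = (1/4)*5 = ((¼)*1)*5 = (¼)*5 = 5/4)
(M(10, Z(-2, 4))*(-85))*(-26) = ((5/4)*(-85))*(-26) = -425/4*(-26) = 5525/2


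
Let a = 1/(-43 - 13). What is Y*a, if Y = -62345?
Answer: 62345/56 ≈ 1113.3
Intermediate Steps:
a = -1/56 (a = 1/(-56) = -1/56 ≈ -0.017857)
Y*a = -62345*(-1/56) = 62345/56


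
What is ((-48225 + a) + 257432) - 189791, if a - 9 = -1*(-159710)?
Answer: 179135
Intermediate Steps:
a = 159719 (a = 9 - 1*(-159710) = 9 + 159710 = 159719)
((-48225 + a) + 257432) - 189791 = ((-48225 + 159719) + 257432) - 189791 = (111494 + 257432) - 189791 = 368926 - 189791 = 179135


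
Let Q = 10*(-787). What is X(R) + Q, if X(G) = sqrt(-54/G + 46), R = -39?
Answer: -7870 + 2*sqrt(2002)/13 ≈ -7863.1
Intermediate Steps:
X(G) = sqrt(46 - 54/G)
Q = -7870
X(R) + Q = sqrt(46 - 54/(-39)) - 7870 = sqrt(46 - 54*(-1/39)) - 7870 = sqrt(46 + 18/13) - 7870 = sqrt(616/13) - 7870 = 2*sqrt(2002)/13 - 7870 = -7870 + 2*sqrt(2002)/13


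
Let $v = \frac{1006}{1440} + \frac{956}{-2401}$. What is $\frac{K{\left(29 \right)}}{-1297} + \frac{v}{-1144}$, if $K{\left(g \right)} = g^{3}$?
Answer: $- \frac{48233718019271}{2565019416960} \approx -18.804$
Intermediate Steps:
$v = \frac{519383}{1728720}$ ($v = 1006 \cdot \frac{1}{1440} + 956 \left(- \frac{1}{2401}\right) = \frac{503}{720} - \frac{956}{2401} = \frac{519383}{1728720} \approx 0.30044$)
$\frac{K{\left(29 \right)}}{-1297} + \frac{v}{-1144} = \frac{29^{3}}{-1297} + \frac{519383}{1728720 \left(-1144\right)} = 24389 \left(- \frac{1}{1297}\right) + \frac{519383}{1728720} \left(- \frac{1}{1144}\right) = - \frac{24389}{1297} - \frac{519383}{1977655680} = - \frac{48233718019271}{2565019416960}$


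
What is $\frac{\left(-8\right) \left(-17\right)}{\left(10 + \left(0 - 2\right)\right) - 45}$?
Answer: $- \frac{136}{37} \approx -3.6757$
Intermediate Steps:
$\frac{\left(-8\right) \left(-17\right)}{\left(10 + \left(0 - 2\right)\right) - 45} = \frac{136}{\left(10 - 2\right) - 45} = \frac{136}{8 - 45} = \frac{136}{-37} = 136 \left(- \frac{1}{37}\right) = - \frac{136}{37}$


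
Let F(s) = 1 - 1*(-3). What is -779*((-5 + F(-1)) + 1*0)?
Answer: 779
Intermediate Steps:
F(s) = 4 (F(s) = 1 + 3 = 4)
-779*((-5 + F(-1)) + 1*0) = -779*((-5 + 4) + 1*0) = -779*(-1 + 0) = -779*(-1) = 779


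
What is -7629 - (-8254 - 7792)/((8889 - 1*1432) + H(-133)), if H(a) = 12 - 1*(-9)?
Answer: -28516808/3739 ≈ -7626.9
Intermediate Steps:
H(a) = 21 (H(a) = 12 + 9 = 21)
-7629 - (-8254 - 7792)/((8889 - 1*1432) + H(-133)) = -7629 - (-8254 - 7792)/((8889 - 1*1432) + 21) = -7629 - (-16046)/((8889 - 1432) + 21) = -7629 - (-16046)/(7457 + 21) = -7629 - (-16046)/7478 = -7629 - 1*(-8023/3739) = -7629 + 8023/3739 = -28516808/3739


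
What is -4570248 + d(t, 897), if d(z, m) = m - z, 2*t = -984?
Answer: -4568859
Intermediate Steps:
t = -492 (t = (1/2)*(-984) = -492)
-4570248 + d(t, 897) = -4570248 + (897 - 1*(-492)) = -4570248 + (897 + 492) = -4570248 + 1389 = -4568859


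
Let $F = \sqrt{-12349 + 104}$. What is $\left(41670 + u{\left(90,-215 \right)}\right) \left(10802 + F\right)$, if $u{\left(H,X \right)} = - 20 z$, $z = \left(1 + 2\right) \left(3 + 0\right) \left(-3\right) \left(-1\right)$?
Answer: $444286260 + 41130 i \sqrt{12245} \approx 4.4429 \cdot 10^{8} + 4.5513 \cdot 10^{6} i$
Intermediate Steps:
$z = 27$ ($z = 3 \cdot 3 \left(-3\right) \left(-1\right) = 9 \left(-3\right) \left(-1\right) = \left(-27\right) \left(-1\right) = 27$)
$u{\left(H,X \right)} = -540$ ($u{\left(H,X \right)} = \left(-20\right) 27 = -540$)
$F = i \sqrt{12245}$ ($F = \sqrt{-12245} = i \sqrt{12245} \approx 110.66 i$)
$\left(41670 + u{\left(90,-215 \right)}\right) \left(10802 + F\right) = \left(41670 - 540\right) \left(10802 + i \sqrt{12245}\right) = 41130 \left(10802 + i \sqrt{12245}\right) = 444286260 + 41130 i \sqrt{12245}$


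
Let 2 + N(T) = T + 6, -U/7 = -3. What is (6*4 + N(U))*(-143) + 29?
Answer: -6978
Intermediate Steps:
U = 21 (U = -7*(-3) = 21)
N(T) = 4 + T (N(T) = -2 + (T + 6) = -2 + (6 + T) = 4 + T)
(6*4 + N(U))*(-143) + 29 = (6*4 + (4 + 21))*(-143) + 29 = (24 + 25)*(-143) + 29 = 49*(-143) + 29 = -7007 + 29 = -6978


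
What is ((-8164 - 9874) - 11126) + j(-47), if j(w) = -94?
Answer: -29258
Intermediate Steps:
((-8164 - 9874) - 11126) + j(-47) = ((-8164 - 9874) - 11126) - 94 = (-18038 - 11126) - 94 = -29164 - 94 = -29258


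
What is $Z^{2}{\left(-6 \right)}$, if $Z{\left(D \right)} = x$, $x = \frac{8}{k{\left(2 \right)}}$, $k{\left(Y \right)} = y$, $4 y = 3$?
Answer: $\frac{1024}{9} \approx 113.78$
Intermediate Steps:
$y = \frac{3}{4}$ ($y = \frac{1}{4} \cdot 3 = \frac{3}{4} \approx 0.75$)
$k{\left(Y \right)} = \frac{3}{4}$
$x = \frac{32}{3}$ ($x = \frac{8}{\frac{3}{4}} = 8 \cdot \frac{4}{3} = \frac{32}{3} \approx 10.667$)
$Z{\left(D \right)} = \frac{32}{3}$
$Z^{2}{\left(-6 \right)} = \left(\frac{32}{3}\right)^{2} = \frac{1024}{9}$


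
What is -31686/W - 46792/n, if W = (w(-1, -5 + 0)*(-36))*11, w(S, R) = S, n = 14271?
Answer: -8717047/104654 ≈ -83.294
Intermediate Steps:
W = 396 (W = -1*(-36)*11 = 36*11 = 396)
-31686/W - 46792/n = -31686/396 - 46792/14271 = -31686*1/396 - 46792*1/14271 = -5281/66 - 46792/14271 = -8717047/104654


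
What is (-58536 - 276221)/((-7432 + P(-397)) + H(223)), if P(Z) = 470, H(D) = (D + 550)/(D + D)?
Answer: 149301622/3104279 ≈ 48.095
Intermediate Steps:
H(D) = (550 + D)/(2*D) (H(D) = (550 + D)/((2*D)) = (550 + D)*(1/(2*D)) = (550 + D)/(2*D))
(-58536 - 276221)/((-7432 + P(-397)) + H(223)) = (-58536 - 276221)/((-7432 + 470) + (½)*(550 + 223)/223) = -334757/(-6962 + (½)*(1/223)*773) = -334757/(-6962 + 773/446) = -334757/(-3104279/446) = -334757*(-446/3104279) = 149301622/3104279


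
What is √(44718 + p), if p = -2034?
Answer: 2*√10671 ≈ 206.60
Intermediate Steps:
√(44718 + p) = √(44718 - 2034) = √42684 = 2*√10671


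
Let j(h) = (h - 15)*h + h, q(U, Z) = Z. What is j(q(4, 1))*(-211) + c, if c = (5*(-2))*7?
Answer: 2673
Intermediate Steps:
c = -70 (c = -10*7 = -70)
j(h) = h + h*(-15 + h) (j(h) = (-15 + h)*h + h = h*(-15 + h) + h = h + h*(-15 + h))
j(q(4, 1))*(-211) + c = (1*(-14 + 1))*(-211) - 70 = (1*(-13))*(-211) - 70 = -13*(-211) - 70 = 2743 - 70 = 2673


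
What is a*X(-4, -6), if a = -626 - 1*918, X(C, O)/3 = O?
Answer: 27792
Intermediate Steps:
X(C, O) = 3*O
a = -1544 (a = -626 - 918 = -1544)
a*X(-4, -6) = -4632*(-6) = -1544*(-18) = 27792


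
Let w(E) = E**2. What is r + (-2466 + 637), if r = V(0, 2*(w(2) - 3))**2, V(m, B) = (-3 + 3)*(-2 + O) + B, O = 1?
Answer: -1825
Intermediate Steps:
V(m, B) = B (V(m, B) = (-3 + 3)*(-2 + 1) + B = 0*(-1) + B = 0 + B = B)
r = 4 (r = (2*(2**2 - 3))**2 = (2*(4 - 3))**2 = (2*1)**2 = 2**2 = 4)
r + (-2466 + 637) = 4 + (-2466 + 637) = 4 - 1829 = -1825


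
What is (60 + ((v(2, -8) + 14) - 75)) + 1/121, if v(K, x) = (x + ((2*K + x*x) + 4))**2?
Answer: 495496/121 ≈ 4095.0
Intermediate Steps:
v(K, x) = (4 + x + x**2 + 2*K)**2 (v(K, x) = (x + ((2*K + x**2) + 4))**2 = (x + ((x**2 + 2*K) + 4))**2 = (x + (4 + x**2 + 2*K))**2 = (4 + x + x**2 + 2*K)**2)
(60 + ((v(2, -8) + 14) - 75)) + 1/121 = (60 + (((4 - 8 + (-8)**2 + 2*2)**2 + 14) - 75)) + 1/121 = (60 + (((4 - 8 + 64 + 4)**2 + 14) - 75)) + 1/121 = (60 + ((64**2 + 14) - 75)) + 1/121 = (60 + ((4096 + 14) - 75)) + 1/121 = (60 + (4110 - 75)) + 1/121 = (60 + 4035) + 1/121 = 4095 + 1/121 = 495496/121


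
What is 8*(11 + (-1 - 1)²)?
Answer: 120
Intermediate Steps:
8*(11 + (-1 - 1)²) = 8*(11 + (-2)²) = 8*(11 + 4) = 8*15 = 120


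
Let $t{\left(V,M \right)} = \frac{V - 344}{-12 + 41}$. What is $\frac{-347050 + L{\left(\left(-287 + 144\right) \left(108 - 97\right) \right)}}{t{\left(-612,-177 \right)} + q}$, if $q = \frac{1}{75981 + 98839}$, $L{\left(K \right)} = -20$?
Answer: $\frac{586522848200}{55709297} \approx 10528.0$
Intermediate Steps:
$t{\left(V,M \right)} = - \frac{344}{29} + \frac{V}{29}$ ($t{\left(V,M \right)} = \frac{-344 + V}{29} = \left(-344 + V\right) \frac{1}{29} = - \frac{344}{29} + \frac{V}{29}$)
$q = \frac{1}{174820} \approx 5.7202 \cdot 10^{-6}$
$\frac{-347050 + L{\left(\left(-287 + 144\right) \left(108 - 97\right) \right)}}{t{\left(-612,-177 \right)} + q} = \frac{-347050 - 20}{\left(- \frac{344}{29} + \frac{1}{29} \left(-612\right)\right) + \frac{1}{174820}} = - \frac{347070}{\left(- \frac{344}{29} - \frac{612}{29}\right) + \frac{1}{174820}} = - \frac{347070}{- \frac{956}{29} + \frac{1}{174820}} = - \frac{347070}{- \frac{167127891}{5069780}} = \left(-347070\right) \left(- \frac{5069780}{167127891}\right) = \frac{586522848200}{55709297}$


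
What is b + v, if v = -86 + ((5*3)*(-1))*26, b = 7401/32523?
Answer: -5157849/10841 ≈ -475.77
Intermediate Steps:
b = 2467/10841 (b = 7401*(1/32523) = 2467/10841 ≈ 0.22756)
v = -476 (v = -86 + (15*(-1))*26 = -86 - 15*26 = -86 - 390 = -476)
b + v = 2467/10841 - 476 = -5157849/10841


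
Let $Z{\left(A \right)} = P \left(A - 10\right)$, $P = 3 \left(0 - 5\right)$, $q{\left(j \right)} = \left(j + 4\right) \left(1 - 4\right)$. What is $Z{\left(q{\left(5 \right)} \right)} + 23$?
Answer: $578$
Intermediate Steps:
$q{\left(j \right)} = -12 - 3 j$ ($q{\left(j \right)} = \left(4 + j\right) \left(-3\right) = -12 - 3 j$)
$P = -15$ ($P = 3 \left(-5\right) = -15$)
$Z{\left(A \right)} = 150 - 15 A$ ($Z{\left(A \right)} = - 15 \left(A - 10\right) = - 15 \left(-10 + A\right) = 150 - 15 A$)
$Z{\left(q{\left(5 \right)} \right)} + 23 = \left(150 - 15 \left(-12 - 15\right)\right) + 23 = \left(150 - -405\right) + 23 = \left(150 + 405\right) + 23 = 555 + 23 = 578$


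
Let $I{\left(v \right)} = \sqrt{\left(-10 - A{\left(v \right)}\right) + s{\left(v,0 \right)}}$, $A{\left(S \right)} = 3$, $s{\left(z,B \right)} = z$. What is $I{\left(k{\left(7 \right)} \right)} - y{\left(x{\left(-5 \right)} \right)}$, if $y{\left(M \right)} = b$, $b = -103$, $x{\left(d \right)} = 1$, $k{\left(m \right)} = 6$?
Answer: $103 + i \sqrt{7} \approx 103.0 + 2.6458 i$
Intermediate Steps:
$y{\left(M \right)} = -103$
$I{\left(v \right)} = \sqrt{-13 + v}$ ($I{\left(v \right)} = \sqrt{\left(-10 - 3\right) + v} = \sqrt{-13 + v}$)
$I{\left(k{\left(7 \right)} \right)} - y{\left(x{\left(-5 \right)} \right)} = \sqrt{-13 + 6} - -103 = \sqrt{-7} + 103 = i \sqrt{7} + 103 = 103 + i \sqrt{7}$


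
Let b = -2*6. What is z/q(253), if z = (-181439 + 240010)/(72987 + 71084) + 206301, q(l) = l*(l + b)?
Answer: 29722049942/8784441083 ≈ 3.3835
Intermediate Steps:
b = -12
q(l) = l*(-12 + l) (q(l) = l*(l - 12) = l*(-12 + l))
z = 29722049942/144071 (z = 58571/144071 + 206301 = 29722049942/144071 ≈ 2.0630e+5)
z/q(253) = 29722049942/(144071*((253*(-12 + 253)))) = 29722049942/(144071*((253*241))) = (29722049942/144071)/60973 = (29722049942/144071)*(1/60973) = 29722049942/8784441083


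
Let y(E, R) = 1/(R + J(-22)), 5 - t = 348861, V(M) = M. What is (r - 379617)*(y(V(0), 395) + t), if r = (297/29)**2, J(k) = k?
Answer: 41531408913324456/313693 ≈ 1.3240e+11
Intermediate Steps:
r = 88209/841 (r = (297*(1/29))**2 = (297/29)**2 = 88209/841 ≈ 104.89)
t = -348856 (t = 5 - 1*348861 = 5 - 348861 = -348856)
y(E, R) = 1/(-22 + R) (y(E, R) = 1/(R - 22) = 1/(-22 + R))
(r - 379617)*(y(V(0), 395) + t) = (88209/841 - 379617)*(1/(-22 + 395) - 348856) = -319169688*(1/373 - 348856)/841 = -319169688/841*(-130123287/373) = 41531408913324456/313693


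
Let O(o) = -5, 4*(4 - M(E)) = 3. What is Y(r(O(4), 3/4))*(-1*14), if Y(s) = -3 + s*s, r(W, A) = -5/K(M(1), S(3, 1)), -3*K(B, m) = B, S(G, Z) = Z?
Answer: -43302/169 ≈ -256.22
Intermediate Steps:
M(E) = 13/4 (M(E) = 4 - ¼*3 = 4 - ¾ = 13/4)
K(B, m) = -B/3
r(W, A) = 60/13 (r(W, A) = -5/((-⅓*13/4)) = -5/(-13/12) = -5*(-12/13) = 60/13)
Y(s) = -3 + s²
Y(r(O(4), 3/4))*(-1*14) = (-3 + (60/13)²)*(-1*14) = (-3 + 3600/169)*(-14) = (3093/169)*(-14) = -43302/169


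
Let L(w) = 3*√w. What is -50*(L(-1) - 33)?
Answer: 1650 - 150*I ≈ 1650.0 - 150.0*I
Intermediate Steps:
-50*(L(-1) - 33) = -50*(3*√(-1) - 33) = -50*(3*I - 33) = -50*(-33 + 3*I) = 1650 - 150*I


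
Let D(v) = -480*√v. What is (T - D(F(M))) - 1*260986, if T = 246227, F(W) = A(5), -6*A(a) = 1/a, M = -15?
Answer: -14759 + 16*I*√30 ≈ -14759.0 + 87.636*I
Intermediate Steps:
A(a) = -1/(6*a)
F(W) = -1/30 (F(W) = -⅙/5 = -⅙*⅕ = -1/30)
(T - D(F(M))) - 1*260986 = (246227 - (-480)*√(-1/30)) - 1*260986 = (246227 - (-480)*I*√30/30) - 260986 = (246227 - (-16)*I*√30) - 260986 = (246227 + 16*I*√30) - 260986 = -14759 + 16*I*√30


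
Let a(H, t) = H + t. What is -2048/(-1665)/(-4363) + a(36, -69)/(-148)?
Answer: 6470863/29057580 ≈ 0.22269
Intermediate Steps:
-2048/(-1665)/(-4363) + a(36, -69)/(-148) = -2048/(-1665)/(-4363) + (36 - 69)/(-148) = -2048*(-1/1665)*(-1/4363) - 33*(-1/148) = (2048/1665)*(-1/4363) + 33/148 = -2048/7264395 + 33/148 = 6470863/29057580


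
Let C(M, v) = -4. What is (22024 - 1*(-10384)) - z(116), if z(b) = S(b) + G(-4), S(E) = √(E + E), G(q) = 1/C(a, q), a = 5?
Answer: 129633/4 - 2*√58 ≈ 32393.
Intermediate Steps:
G(q) = -¼ (G(q) = 1/(-4) = -¼)
S(E) = √2*√E (S(E) = √(2*E) = √2*√E)
z(b) = -¼ + √2*√b (z(b) = √2*√b - ¼ = -¼ + √2*√b)
(22024 - 1*(-10384)) - z(116) = (22024 - 1*(-10384)) - (-¼ + √2*√116) = (22024 + 10384) - (-¼ + √2*(2*√29)) = 32408 - (-¼ + 2*√58) = 32408 + (¼ - 2*√58) = 129633/4 - 2*√58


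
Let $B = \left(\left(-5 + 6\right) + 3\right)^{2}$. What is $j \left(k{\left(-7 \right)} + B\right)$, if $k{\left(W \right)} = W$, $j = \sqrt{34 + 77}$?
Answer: $9 \sqrt{111} \approx 94.821$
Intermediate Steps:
$j = \sqrt{111} \approx 10.536$
$B = 16$ ($B = \left(1 + 3\right)^{2} = 4^{2} = 16$)
$j \left(k{\left(-7 \right)} + B\right) = \sqrt{111} \left(-7 + 16\right) = \sqrt{111} \cdot 9 = 9 \sqrt{111}$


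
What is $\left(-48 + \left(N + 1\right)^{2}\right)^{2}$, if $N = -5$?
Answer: $1024$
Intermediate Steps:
$\left(-48 + \left(N + 1\right)^{2}\right)^{2} = \left(-48 + \left(-5 + 1\right)^{2}\right)^{2} = \left(-48 + \left(-4\right)^{2}\right)^{2} = \left(-48 + 16\right)^{2} = \left(-32\right)^{2} = 1024$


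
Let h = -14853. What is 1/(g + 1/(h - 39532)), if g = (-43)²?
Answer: 54385/100557864 ≈ 0.00054083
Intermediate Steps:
g = 1849
1/(g + 1/(h - 39532)) = 1/(1849 + 1/(-14853 - 39532)) = 1/(1849 + 1/(-54385)) = 1/(1849 - 1/54385) = 1/(100557864/54385) = 54385/100557864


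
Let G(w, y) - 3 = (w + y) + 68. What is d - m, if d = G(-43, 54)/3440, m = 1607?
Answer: -2763999/1720 ≈ -1607.0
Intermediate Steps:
G(w, y) = 71 + w + y (G(w, y) = 3 + ((w + y) + 68) = 3 + (68 + w + y) = 71 + w + y)
d = 41/1720 (d = (71 - 43 + 54)/3440 = 82*(1/3440) = 41/1720 ≈ 0.023837)
d - m = 41/1720 - 1*1607 = 41/1720 - 1607 = -2763999/1720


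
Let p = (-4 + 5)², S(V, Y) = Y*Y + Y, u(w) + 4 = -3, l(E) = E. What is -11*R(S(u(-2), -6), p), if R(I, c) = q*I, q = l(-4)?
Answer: 1320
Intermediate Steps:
u(w) = -7 (u(w) = -4 - 3 = -7)
q = -4
S(V, Y) = Y + Y² (S(V, Y) = Y² + Y = Y + Y²)
p = 1 (p = 1² = 1)
R(I, c) = -4*I
-11*R(S(u(-2), -6), p) = -11*(-(-24)*(1 - 6)) = -11*(-(-24)*(-5)) = -11*(-4*30) = -11*(-120) = -1*(-1320) = 1320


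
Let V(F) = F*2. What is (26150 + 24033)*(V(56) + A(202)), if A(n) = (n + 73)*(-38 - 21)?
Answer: -808598679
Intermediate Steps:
V(F) = 2*F
A(n) = -4307 - 59*n (A(n) = (73 + n)*(-59) = -4307 - 59*n)
(26150 + 24033)*(V(56) + A(202)) = (26150 + 24033)*(2*56 + (-4307 - 59*202)) = 50183*(112 + (-4307 - 11918)) = 50183*(112 - 16225) = 50183*(-16113) = -808598679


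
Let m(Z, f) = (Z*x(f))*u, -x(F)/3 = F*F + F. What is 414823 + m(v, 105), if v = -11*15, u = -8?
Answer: -43659977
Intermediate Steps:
v = -165
x(F) = -3*F - 3*F² (x(F) = -3*(F*F + F) = -3*(F² + F) = -3*(F + F²) = -3*F - 3*F²)
m(Z, f) = 24*Z*f*(1 + f) (m(Z, f) = (Z*(-3*f*(1 + f)))*(-8) = -3*Z*f*(1 + f)*(-8) = 24*Z*f*(1 + f))
414823 + m(v, 105) = 414823 + 24*(-165)*105*(1 + 105) = 414823 + 24*(-165)*105*106 = 414823 - 44074800 = -43659977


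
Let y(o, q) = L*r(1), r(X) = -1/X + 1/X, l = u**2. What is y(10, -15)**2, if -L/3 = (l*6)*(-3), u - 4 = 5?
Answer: 0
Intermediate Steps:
u = 9 (u = 4 + 5 = 9)
l = 81 (l = 9**2 = 81)
r(X) = 0 (r(X) = -1/X + 1/X = 0)
L = 4374 (L = -3*81*6*(-3) = -1458*(-3) = -3*(-1458) = 4374)
y(o, q) = 0 (y(o, q) = 4374*0 = 0)
y(10, -15)**2 = 0**2 = 0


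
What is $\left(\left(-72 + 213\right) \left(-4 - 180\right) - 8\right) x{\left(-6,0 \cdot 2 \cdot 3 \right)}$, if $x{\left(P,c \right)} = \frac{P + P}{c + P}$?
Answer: $-51904$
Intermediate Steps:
$x{\left(P,c \right)} = \frac{2 P}{P + c}$
$\left(\left(-72 + 213\right) \left(-4 - 180\right) - 8\right) x{\left(-6,0 \cdot 2 \cdot 3 \right)} = \left(\left(-72 + 213\right) \left(-4 - 180\right) - 8\right) 2 \left(-6\right) \frac{1}{-6 + 0 \cdot 2 \cdot 3} = \left(141 \left(-184\right) - 8\right) 2 \left(-6\right) \frac{1}{-6 + 0 \cdot 3} = \left(-25944 - 8\right) 2 \left(-6\right) \frac{1}{-6 + 0} = - 25952 \cdot 2 \left(-6\right) \frac{1}{-6} = - 25952 \cdot 2 \left(-6\right) \left(- \frac{1}{6}\right) = \left(-25952\right) 2 = -51904$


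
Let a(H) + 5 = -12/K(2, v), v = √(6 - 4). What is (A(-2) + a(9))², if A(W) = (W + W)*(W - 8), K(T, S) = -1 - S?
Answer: 817 + 552*√2 ≈ 1597.6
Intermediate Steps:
v = √2 ≈ 1.4142
A(W) = 2*W*(-8 + W) (A(W) = (2*W)*(-8 + W) = 2*W*(-8 + W))
a(H) = -5 - 12/(-1 - √2)
(A(-2) + a(9))² = (2*(-2)*(-8 - 2) + (-17 + 12*√2))² = (2*(-2)*(-10) + (-17 + 12*√2))² = (40 + (-17 + 12*√2))² = (23 + 12*√2)²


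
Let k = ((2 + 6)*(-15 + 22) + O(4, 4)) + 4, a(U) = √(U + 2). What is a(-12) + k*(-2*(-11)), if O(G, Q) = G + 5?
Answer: 1518 + I*√10 ≈ 1518.0 + 3.1623*I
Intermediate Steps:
O(G, Q) = 5 + G
a(U) = √(2 + U)
k = 69 (k = ((2 + 6)*(-15 + 22) + (5 + 4)) + 4 = (8*7 + 9) + 4 = (56 + 9) + 4 = 65 + 4 = 69)
a(-12) + k*(-2*(-11)) = √(2 - 12) + 69*(-2*(-11)) = √(-10) + 69*22 = I*√10 + 1518 = 1518 + I*√10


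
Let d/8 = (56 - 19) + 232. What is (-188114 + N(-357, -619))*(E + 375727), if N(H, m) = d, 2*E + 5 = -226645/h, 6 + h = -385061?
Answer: -26904836991368168/385067 ≈ -6.9871e+10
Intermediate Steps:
h = -385067 (h = -6 - 385061 = -385067)
E = -849345/385067 (E = -5/2 + (-226645/(-385067))/2 = -5/2 + (-226645*(-1/385067))/2 = -5/2 + (1/2)*(226645/385067) = -5/2 + 226645/770134 = -849345/385067 ≈ -2.2057)
d = 2152 (d = 8*((56 - 19) + 232) = 8*(37 + 232) = 8*269 = 2152)
N(H, m) = 2152
(-188114 + N(-357, -619))*(E + 375727) = (-188114 + 2152)*(-849345/385067 + 375727) = -185962*144679219364/385067 = -26904836991368168/385067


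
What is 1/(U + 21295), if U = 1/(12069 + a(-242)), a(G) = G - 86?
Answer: 11741/250024596 ≈ 4.6959e-5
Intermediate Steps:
a(G) = -86 + G
U = 1/11741 (U = 1/(12069 + (-86 - 242)) = 1/(12069 - 328) = 1/11741 ≈ 8.5172e-5)
1/(U + 21295) = 1/(1/11741 + 21295) = 1/(250024596/11741) = 11741/250024596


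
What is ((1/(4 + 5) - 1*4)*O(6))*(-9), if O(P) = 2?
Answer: 70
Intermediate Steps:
((1/(4 + 5) - 1*4)*O(6))*(-9) = ((1/(4 + 5) - 1*4)*2)*(-9) = ((1/9 - 4)*2)*(-9) = ((⅑ - 4)*2)*(-9) = -35/9*2*(-9) = -70/9*(-9) = 70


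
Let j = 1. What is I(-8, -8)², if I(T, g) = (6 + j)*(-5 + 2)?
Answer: 441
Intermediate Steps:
I(T, g) = -21 (I(T, g) = (6 + 1)*(-5 + 2) = 7*(-3) = -21)
I(-8, -8)² = (-21)² = 441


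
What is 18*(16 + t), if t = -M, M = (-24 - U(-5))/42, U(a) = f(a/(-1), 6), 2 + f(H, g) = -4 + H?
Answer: 2085/7 ≈ 297.86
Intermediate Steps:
f(H, g) = -6 + H (f(H, g) = -2 + (-4 + H) = -6 + H)
U(a) = -6 - a (U(a) = -6 + a/(-1) = -6 + a*(-1) = -6 - a)
M = -23/42 (M = (-24 - (-6 - 1*(-5)))/42 = (-24 - (-6 + 5))*(1/42) = (-24 - 1*(-1))*(1/42) = (-24 + 1)*(1/42) = -23*1/42 = -23/42 ≈ -0.54762)
t = 23/42 (t = -1*(-23/42) = 23/42 ≈ 0.54762)
18*(16 + t) = 18*(16 + 23/42) = 18*(695/42) = 2085/7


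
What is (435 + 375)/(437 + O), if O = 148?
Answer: 18/13 ≈ 1.3846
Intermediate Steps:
(435 + 375)/(437 + O) = (435 + 375)/(437 + 148) = 810/585 = 810*(1/585) = 18/13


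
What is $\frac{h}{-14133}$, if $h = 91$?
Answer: $- \frac{13}{2019} \approx -0.0064388$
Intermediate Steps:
$\frac{h}{-14133} = \frac{1}{-14133} \cdot 91 = \left(- \frac{1}{14133}\right) 91 = - \frac{13}{2019}$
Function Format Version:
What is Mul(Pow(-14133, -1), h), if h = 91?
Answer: Rational(-13, 2019) ≈ -0.0064388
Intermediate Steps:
Mul(Pow(-14133, -1), h) = Mul(Pow(-14133, -1), 91) = Mul(Rational(-1, 14133), 91) = Rational(-13, 2019)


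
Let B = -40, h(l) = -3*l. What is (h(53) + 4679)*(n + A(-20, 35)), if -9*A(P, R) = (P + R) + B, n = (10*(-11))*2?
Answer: -8836600/9 ≈ -9.8184e+5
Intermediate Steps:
n = -220 (n = -110*2 = -220)
A(P, R) = 40/9 - P/9 - R/9 (A(P, R) = -((P + R) - 40)/9 = -(-40 + P + R)/9 = 40/9 - P/9 - R/9)
(h(53) + 4679)*(n + A(-20, 35)) = (-3*53 + 4679)*(-220 + (40/9 - 1/9*(-20) - 1/9*35)) = (-159 + 4679)*(-220 + (40/9 + 20/9 - 35/9)) = 4520*(-220 + 25/9) = 4520*(-1955/9) = -8836600/9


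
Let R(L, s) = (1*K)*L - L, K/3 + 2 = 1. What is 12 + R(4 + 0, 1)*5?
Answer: -68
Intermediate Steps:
K = -3 (K = -6 + 3*1 = -6 + 3 = -3)
R(L, s) = -4*L (R(L, s) = (1*(-3))*L - L = -3*L - L = -4*L)
12 + R(4 + 0, 1)*5 = 12 - 4*(4 + 0)*5 = 12 - 4*4*5 = 12 - 16*5 = 12 - 80 = -68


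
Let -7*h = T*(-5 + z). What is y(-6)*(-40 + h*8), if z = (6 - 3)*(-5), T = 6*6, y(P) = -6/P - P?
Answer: 5480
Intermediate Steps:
y(P) = -P - 6/P
T = 36
z = -15 (z = 3*(-5) = -15)
h = 720/7 (h = -36*(-5 - 15)/7 = -36*(-20)/7 = -⅐*(-720) = 720/7 ≈ 102.86)
y(-6)*(-40 + h*8) = (-1*(-6) - 6/(-6))*(-40 + (720/7)*8) = (6 - 6*(-⅙))*(-40 + 5760/7) = (6 + 1)*(5480/7) = 7*(5480/7) = 5480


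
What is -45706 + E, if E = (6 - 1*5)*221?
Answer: -45485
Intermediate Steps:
E = 221 (E = (6 - 5)*221 = 1*221 = 221)
-45706 + E = -45706 + 221 = -45485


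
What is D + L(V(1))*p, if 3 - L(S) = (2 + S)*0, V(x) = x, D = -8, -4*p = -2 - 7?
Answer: -5/4 ≈ -1.2500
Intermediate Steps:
p = 9/4 (p = -(-2 - 7)/4 = -1/4*(-9) = 9/4 ≈ 2.2500)
L(S) = 3 (L(S) = 3 - (2 + S)*0 = 3 - 1*0 = 3 + 0 = 3)
D + L(V(1))*p = -8 + 3*(9/4) = -8 + 27/4 = -5/4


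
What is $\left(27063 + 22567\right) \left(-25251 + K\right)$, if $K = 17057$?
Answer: $-406668220$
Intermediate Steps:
$\left(27063 + 22567\right) \left(-25251 + K\right) = \left(27063 + 22567\right) \left(-25251 + 17057\right) = 49630 \left(-8194\right) = -406668220$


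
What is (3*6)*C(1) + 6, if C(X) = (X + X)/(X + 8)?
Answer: 10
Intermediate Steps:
C(X) = 2*X/(8 + X) (C(X) = (2*X)/(8 + X) = 2*X/(8 + X))
(3*6)*C(1) + 6 = (3*6)*(2*1/(8 + 1)) + 6 = 18*(2*1/9) + 6 = 18*(2*1*(⅑)) + 6 = 18*(2/9) + 6 = 4 + 6 = 10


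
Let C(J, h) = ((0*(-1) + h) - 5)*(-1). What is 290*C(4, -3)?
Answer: 2320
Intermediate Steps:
C(J, h) = 5 - h (C(J, h) = ((0 + h) - 5)*(-1) = (h - 5)*(-1) = (-5 + h)*(-1) = 5 - h)
290*C(4, -3) = 290*(5 - 1*(-3)) = 290*(5 + 3) = 290*8 = 2320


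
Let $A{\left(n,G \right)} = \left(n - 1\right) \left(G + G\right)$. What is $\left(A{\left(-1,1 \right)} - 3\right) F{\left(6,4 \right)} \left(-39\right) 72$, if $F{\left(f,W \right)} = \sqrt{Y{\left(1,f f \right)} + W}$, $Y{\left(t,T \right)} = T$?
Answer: $39312 \sqrt{10} \approx 1.2432 \cdot 10^{5}$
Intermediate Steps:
$A{\left(n,G \right)} = 2 G \left(-1 + n\right)$ ($A{\left(n,G \right)} = \left(-1 + n\right) 2 G = 2 G \left(-1 + n\right)$)
$F{\left(f,W \right)} = \sqrt{W + f^{2}}$ ($F{\left(f,W \right)} = \sqrt{f f + W} = \sqrt{f^{2} + W} = \sqrt{W + f^{2}}$)
$\left(A{\left(-1,1 \right)} - 3\right) F{\left(6,4 \right)} \left(-39\right) 72 = \left(2 \cdot 1 \left(-1 - 1\right) - 3\right) \sqrt{4 + 6^{2}} \left(-39\right) 72 = \left(2 \cdot 1 \left(-2\right) - 3\right) \sqrt{4 + 36} \left(-39\right) 72 = \left(-4 - 3\right) \sqrt{40} \left(-39\right) 72 = - 7 \cdot 2 \sqrt{10} \left(-39\right) 72 = - 14 \sqrt{10} \left(-39\right) 72 = 546 \sqrt{10} \cdot 72 = 39312 \sqrt{10}$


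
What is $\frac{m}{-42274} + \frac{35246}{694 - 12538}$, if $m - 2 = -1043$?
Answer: $- \frac{184707475}{62586657} \approx -2.9512$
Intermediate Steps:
$m = -1041$ ($m = 2 - 1043 = -1041$)
$\frac{m}{-42274} + \frac{35246}{694 - 12538} = - \frac{1041}{-42274} + \frac{35246}{694 - 12538} = \left(-1041\right) \left(- \frac{1}{42274}\right) + \frac{35246}{694 - 12538} = \frac{1041}{42274} + \frac{35246}{-11844} = \frac{1041}{42274} + 35246 \left(- \frac{1}{11844}\right) = \frac{1041}{42274} - \frac{17623}{5922} = - \frac{184707475}{62586657}$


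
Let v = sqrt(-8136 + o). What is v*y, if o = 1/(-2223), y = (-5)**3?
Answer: -125*I*sqrt(4467323263)/741 ≈ -11275.0*I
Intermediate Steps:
y = -125
o = -1/2223 ≈ -0.00044984
v = I*sqrt(4467323263)/741 (v = sqrt(-8136 - 1/2223) = sqrt(-18086329/2223) = I*sqrt(4467323263)/741 ≈ 90.2*I)
v*y = (I*sqrt(4467323263)/741)*(-125) = -125*I*sqrt(4467323263)/741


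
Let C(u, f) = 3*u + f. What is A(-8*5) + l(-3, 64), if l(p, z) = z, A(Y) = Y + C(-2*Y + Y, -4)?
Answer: 140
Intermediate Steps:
C(u, f) = f + 3*u
A(Y) = -4 - 2*Y (A(Y) = Y + (-4 + 3*(-2*Y + Y)) = Y + (-4 + 3*(-Y)) = Y + (-4 - 3*Y) = -4 - 2*Y)
A(-8*5) + l(-3, 64) = (-4 - (-16)*5) + 64 = (-4 - 2*(-40)) + 64 = (-4 + 80) + 64 = 76 + 64 = 140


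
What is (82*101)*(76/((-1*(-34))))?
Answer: 314716/17 ≈ 18513.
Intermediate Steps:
(82*101)*(76/((-1*(-34)))) = 8282*(76/34) = 8282*(76*(1/34)) = 8282*(38/17) = 314716/17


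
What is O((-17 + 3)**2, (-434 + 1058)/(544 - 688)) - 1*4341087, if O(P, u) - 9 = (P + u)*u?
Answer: -39077177/9 ≈ -4.3419e+6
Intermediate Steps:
O(P, u) = 9 + u*(P + u) (O(P, u) = 9 + (P + u)*u = 9 + u*(P + u))
O((-17 + 3)**2, (-434 + 1058)/(544 - 688)) - 1*4341087 = (9 + ((-434 + 1058)/(544 - 688))**2 + (-17 + 3)**2*((-434 + 1058)/(544 - 688))) - 1*4341087 = (9 + (624/(-144))**2 + (-14)**2*(624/(-144))) - 4341087 = (9 + (624*(-1/144))**2 + 196*(624*(-1/144))) - 4341087 = (9 + (-13/3)**2 + 196*(-13/3)) - 4341087 = (9 + 169/9 - 2548/3) - 4341087 = -7394/9 - 4341087 = -39077177/9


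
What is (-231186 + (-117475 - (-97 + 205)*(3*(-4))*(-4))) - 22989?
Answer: -376834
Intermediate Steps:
(-231186 + (-117475 - (-97 + 205)*(3*(-4))*(-4))) - 22989 = (-231186 + (-117475 - 108*(-12*(-4)))) - 22989 = (-231186 + (-117475 - 108*48)) - 22989 = (-231186 + (-117475 - 1*5184)) - 22989 = (-231186 + (-117475 - 5184)) - 22989 = (-231186 - 122659) - 22989 = -353845 - 22989 = -376834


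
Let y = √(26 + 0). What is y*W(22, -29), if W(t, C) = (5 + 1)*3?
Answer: 18*√26 ≈ 91.782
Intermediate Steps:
W(t, C) = 18 (W(t, C) = 6*3 = 18)
y = √26 ≈ 5.0990
y*W(22, -29) = √26*18 = 18*√26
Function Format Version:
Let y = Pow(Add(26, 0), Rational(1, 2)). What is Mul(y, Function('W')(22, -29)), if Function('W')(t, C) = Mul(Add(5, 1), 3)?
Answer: Mul(18, Pow(26, Rational(1, 2))) ≈ 91.782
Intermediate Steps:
Function('W')(t, C) = 18 (Function('W')(t, C) = Mul(6, 3) = 18)
y = Pow(26, Rational(1, 2)) ≈ 5.0990
Mul(y, Function('W')(22, -29)) = Mul(Pow(26, Rational(1, 2)), 18) = Mul(18, Pow(26, Rational(1, 2)))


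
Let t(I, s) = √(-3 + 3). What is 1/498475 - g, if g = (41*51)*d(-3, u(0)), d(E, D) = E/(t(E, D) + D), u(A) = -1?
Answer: -3126933674/498475 ≈ -6273.0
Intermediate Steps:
t(I, s) = 0 (t(I, s) = √0 = 0)
d(E, D) = E/D (d(E, D) = E/(0 + D) = E/D)
g = 6273 (g = (41*51)*(-3/(-1)) = 2091*(-3*(-1)) = 2091*3 = 6273)
1/498475 - g = 1/498475 - 1*6273 = 1/498475 - 6273 = -3126933674/498475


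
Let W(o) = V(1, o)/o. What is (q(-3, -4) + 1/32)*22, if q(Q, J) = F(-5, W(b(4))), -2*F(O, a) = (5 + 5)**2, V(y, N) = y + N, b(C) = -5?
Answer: -17589/16 ≈ -1099.3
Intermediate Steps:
V(y, N) = N + y
W(o) = (1 + o)/o (W(o) = (o + 1)/o = (1 + o)/o)
F(O, a) = -50 (F(O, a) = -(5 + 5)**2/2 = -1/2*10**2 = -1/2*100 = -50)
q(Q, J) = -50
(q(-3, -4) + 1/32)*22 = (-50 + 1/32)*22 = -1599/32*22 = -17589/16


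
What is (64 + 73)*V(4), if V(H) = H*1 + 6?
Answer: 1370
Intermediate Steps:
V(H) = 6 + H (V(H) = H + 6 = 6 + H)
(64 + 73)*V(4) = (64 + 73)*(6 + 4) = 137*10 = 1370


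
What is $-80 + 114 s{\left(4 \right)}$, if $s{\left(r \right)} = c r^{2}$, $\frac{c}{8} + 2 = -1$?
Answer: $-43856$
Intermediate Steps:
$c = -24$ ($c = -16 + 8 \left(-1\right) = -16 - 8 = -24$)
$s{\left(r \right)} = - 24 r^{2}$
$-80 + 114 s{\left(4 \right)} = -80 + 114 \left(- 24 \cdot 4^{2}\right) = -80 + 114 \left(\left(-24\right) 16\right) = -80 + 114 \left(-384\right) = -80 - 43776 = -43856$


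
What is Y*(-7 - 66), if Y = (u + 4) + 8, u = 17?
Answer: -2117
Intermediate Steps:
Y = 29 (Y = (17 + 4) + 8 = 21 + 8 = 29)
Y*(-7 - 66) = 29*(-7 - 66) = 29*(-73) = -2117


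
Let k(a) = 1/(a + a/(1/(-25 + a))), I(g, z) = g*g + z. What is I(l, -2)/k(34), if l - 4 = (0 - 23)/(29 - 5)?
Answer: 355045/144 ≈ 2465.6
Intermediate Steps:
l = 73/24 (l = 4 + (0 - 23)/(29 - 5) = 4 - 23/24 = 73/24 ≈ 3.0417)
I(g, z) = z + g**2 (I(g, z) = g**2 + z = z + g**2)
k(a) = 1/(a + a*(-25 + a))
I(l, -2)/k(34) = (-2 + (73/24)**2)/((1/(34*(-24 + 34)))) = (-2 + 5329/576)/(((1/34)/10)) = 4177/(576*(((1/34)*(1/10)))) = 4177/(576*(1/340)) = (4177/576)*340 = 355045/144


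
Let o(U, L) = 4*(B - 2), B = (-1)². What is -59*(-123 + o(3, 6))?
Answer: 7493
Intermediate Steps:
B = 1
o(U, L) = -4 (o(U, L) = 4*(1 - 2) = 4*(-1) = -4)
-59*(-123 + o(3, 6)) = -59*(-123 - 4) = -59*(-127) = 7493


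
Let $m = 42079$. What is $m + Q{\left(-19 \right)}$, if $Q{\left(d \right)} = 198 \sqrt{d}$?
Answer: $42079 + 198 i \sqrt{19} \approx 42079.0 + 863.06 i$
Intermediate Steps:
$m + Q{\left(-19 \right)} = 42079 + 198 \sqrt{-19} = 42079 + 198 i \sqrt{19}$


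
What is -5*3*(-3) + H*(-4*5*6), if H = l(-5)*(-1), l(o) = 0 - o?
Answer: 645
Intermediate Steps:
l(o) = -o
H = -5 (H = -1*(-5)*(-1) = 5*(-1) = -5)
-5*3*(-3) + H*(-4*5*6) = -5*3*(-3) - 5*(-4*5)*6 = -15*(-3) - (-100)*6 = 45 - 5*(-120) = 45 + 600 = 645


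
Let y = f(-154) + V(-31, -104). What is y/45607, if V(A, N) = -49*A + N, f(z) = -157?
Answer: 1258/45607 ≈ 0.027583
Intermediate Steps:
V(A, N) = N - 49*A
y = 1258 (y = -157 + (-104 - 49*(-31)) = -157 + (-104 + 1519) = -157 + 1415 = 1258)
y/45607 = 1258/45607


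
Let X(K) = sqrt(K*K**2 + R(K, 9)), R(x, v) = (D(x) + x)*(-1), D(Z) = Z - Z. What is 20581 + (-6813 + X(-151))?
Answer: 13768 + 20*I*sqrt(8607) ≈ 13768.0 + 1855.5*I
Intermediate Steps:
D(Z) = 0
R(x, v) = -x (R(x, v) = (0 + x)*(-1) = x*(-1) = -x)
X(K) = sqrt(K**3 - K) (X(K) = sqrt(K*K**2 - K) = sqrt(K**3 - K))
20581 + (-6813 + X(-151)) = 20581 + (-6813 + sqrt((-151)**3 - 1*(-151))) = 20581 + (-6813 + sqrt(-3442951 + 151)) = 20581 + (-6813 + sqrt(-3442800)) = 20581 + (-6813 + 20*I*sqrt(8607)) = 13768 + 20*I*sqrt(8607)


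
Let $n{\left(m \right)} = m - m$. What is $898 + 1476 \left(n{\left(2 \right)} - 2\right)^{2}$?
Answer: $6802$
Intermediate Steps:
$n{\left(m \right)} = 0$
$898 + 1476 \left(n{\left(2 \right)} - 2\right)^{2} = 898 + 1476 \left(0 - 2\right)^{2} = 898 + 1476 \left(-2\right)^{2} = 898 + 1476 \cdot 4 = 898 + 5904 = 6802$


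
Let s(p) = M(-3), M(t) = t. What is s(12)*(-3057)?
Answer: 9171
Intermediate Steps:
s(p) = -3
s(12)*(-3057) = -3*(-3057) = 9171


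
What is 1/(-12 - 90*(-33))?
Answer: 1/2958 ≈ 0.00033807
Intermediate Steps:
1/(-12 - 90*(-33)) = 1/(-12 + 2970) = 1/2958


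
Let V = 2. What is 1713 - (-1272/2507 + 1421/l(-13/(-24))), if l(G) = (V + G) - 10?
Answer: 854440305/448753 ≈ 1904.0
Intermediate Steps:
l(G) = -8 + G (l(G) = (2 + G) - 10 = -8 + G)
1713 - (-1272/2507 + 1421/l(-13/(-24))) = 1713 - (-1272/2507 + 1421/(-8 - 13/(-24))) = 1713 - (-1272*1/2507 + 1421/(-8 - 13*(-1/24))) = 1713 - (-1272/2507 + 1421/(-8 + 13/24)) = 1713 - (-1272/2507 + 1421/(-179/24)) = 1713 - (-1272/2507 + 1421*(-24/179)) = 1713 - (-1272/2507 - 34104/179) = 1713 - 1*(-85726416/448753) = 1713 + 85726416/448753 = 854440305/448753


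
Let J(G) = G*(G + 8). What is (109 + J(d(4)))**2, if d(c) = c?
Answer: 24649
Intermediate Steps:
J(G) = G*(8 + G)
(109 + J(d(4)))**2 = (109 + 4*(8 + 4))**2 = (109 + 4*12)**2 = (109 + 48)**2 = 157**2 = 24649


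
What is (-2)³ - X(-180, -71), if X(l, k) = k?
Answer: 63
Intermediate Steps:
(-2)³ - X(-180, -71) = (-2)³ - 1*(-71) = -8 + 71 = 63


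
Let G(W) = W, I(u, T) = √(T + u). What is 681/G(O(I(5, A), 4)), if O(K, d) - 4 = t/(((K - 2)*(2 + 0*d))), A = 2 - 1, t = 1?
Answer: 8172/53 - 454*√6/53 ≈ 133.21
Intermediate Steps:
A = 1
O(K, d) = 4 + 1/(-4 + 2*K) (O(K, d) = 4 + 1/((K - 2)*(2 + 0*d)) = 4 + 1/((-2 + K)*(2 + 0)) = 4 + 1/((-2 + K)*2) = 4 + 1/(-4 + 2*K))
681/G(O(I(5, A), 4)) = 681/(((-15 + 8*√(1 + 5))/(2*(-2 + √(1 + 5))))) = 681/(((-15 + 8*√6)/(2*(-2 + √6)))) = 681*(2*(-2 + √6)/(-15 + 8*√6)) = 1362*(-2 + √6)/(-15 + 8*√6)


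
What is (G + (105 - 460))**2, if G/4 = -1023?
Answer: 19775809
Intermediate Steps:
G = -4092 (G = 4*(-1023) = -4092)
(G + (105 - 460))**2 = (-4092 + (105 - 460))**2 = (-4092 - 355)**2 = (-4447)**2 = 19775809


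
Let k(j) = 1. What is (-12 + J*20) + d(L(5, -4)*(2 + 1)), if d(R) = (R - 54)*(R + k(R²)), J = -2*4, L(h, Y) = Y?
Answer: 554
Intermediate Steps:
J = -8
d(R) = (1 + R)*(-54 + R) (d(R) = (R - 54)*(R + 1) = (-54 + R)*(1 + R) = (1 + R)*(-54 + R))
(-12 + J*20) + d(L(5, -4)*(2 + 1)) = (-12 - 8*20) + (-54 + (-4*(2 + 1))² - (-212)*(2 + 1)) = (-12 - 160) + (-54 + (-4*3)² - (-212)*3) = -172 + (-54 + (-12)² - 53*(-12)) = -172 + (-54 + 144 + 636) = -172 + 726 = 554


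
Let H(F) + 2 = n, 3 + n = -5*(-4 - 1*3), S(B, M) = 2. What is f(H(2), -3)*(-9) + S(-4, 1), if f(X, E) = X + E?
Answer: -241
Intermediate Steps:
n = 32 (n = -3 - 5*(-4 - 1*3) = -3 - 5*(-4 - 3) = -3 - 5*(-7) = -3 + 35 = 32)
H(F) = 30 (H(F) = -2 + 32 = 30)
f(X, E) = E + X
f(H(2), -3)*(-9) + S(-4, 1) = (-3 + 30)*(-9) + 2 = 27*(-9) + 2 = -243 + 2 = -241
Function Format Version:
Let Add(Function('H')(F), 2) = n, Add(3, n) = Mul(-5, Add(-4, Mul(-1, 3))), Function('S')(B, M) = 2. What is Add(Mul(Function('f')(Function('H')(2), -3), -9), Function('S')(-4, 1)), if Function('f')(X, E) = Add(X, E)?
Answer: -241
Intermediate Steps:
n = 32 (n = Add(-3, Mul(-5, Add(-4, Mul(-1, 3)))) = Add(-3, Mul(-5, Add(-4, -3))) = Add(-3, Mul(-5, -7)) = Add(-3, 35) = 32)
Function('H')(F) = 30 (Function('H')(F) = Add(-2, 32) = 30)
Function('f')(X, E) = Add(E, X)
Add(Mul(Function('f')(Function('H')(2), -3), -9), Function('S')(-4, 1)) = Add(Mul(Add(-3, 30), -9), 2) = Add(Mul(27, -9), 2) = Add(-243, 2) = -241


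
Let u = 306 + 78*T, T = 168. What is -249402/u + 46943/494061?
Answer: -6810571994/368075445 ≈ -18.503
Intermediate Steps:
u = 13410 (u = 306 + 78*168 = 306 + 13104 = 13410)
-249402/u + 46943/494061 = -249402/13410 + 46943/494061 = -249402*1/13410 + 46943*(1/494061) = -41567/2235 + 46943/494061 = -6810571994/368075445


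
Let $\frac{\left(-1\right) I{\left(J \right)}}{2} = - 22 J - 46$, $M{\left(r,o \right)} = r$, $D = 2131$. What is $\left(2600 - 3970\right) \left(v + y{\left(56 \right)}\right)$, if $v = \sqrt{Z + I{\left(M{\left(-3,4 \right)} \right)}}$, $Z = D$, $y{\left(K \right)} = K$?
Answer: $-76720 - 1370 \sqrt{2091} \approx -1.3937 \cdot 10^{5}$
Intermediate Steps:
$I{\left(J \right)} = 92 + 44 J$ ($I{\left(J \right)} = - 2 \left(- 22 J - 46\right) = - 2 \left(-46 - 22 J\right) = 92 + 44 J$)
$Z = 2131$
$v = \sqrt{2091}$ ($v = \sqrt{2131 + \left(92 + 44 \left(-3\right)\right)} = \sqrt{2131 + \left(92 - 132\right)} = \sqrt{2131 - 40} = \sqrt{2091} \approx 45.727$)
$\left(2600 - 3970\right) \left(v + y{\left(56 \right)}\right) = \left(2600 - 3970\right) \left(\sqrt{2091} + 56\right) = - 1370 \left(56 + \sqrt{2091}\right) = -76720 - 1370 \sqrt{2091}$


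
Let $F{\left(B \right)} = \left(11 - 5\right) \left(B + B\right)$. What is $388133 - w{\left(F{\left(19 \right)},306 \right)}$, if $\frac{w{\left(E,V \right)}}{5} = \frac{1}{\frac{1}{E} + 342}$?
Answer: $\frac{30265445801}{77977} \approx 3.8813 \cdot 10^{5}$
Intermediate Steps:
$F{\left(B \right)} = 12 B$ ($F{\left(B \right)} = 6 \cdot 2 B = 12 B$)
$w{\left(E,V \right)} = \frac{5}{342 + \frac{1}{E}}$ ($w{\left(E,V \right)} = \frac{5}{\frac{1}{E} + 342} = \frac{5}{342 + \frac{1}{E}}$)
$388133 - w{\left(F{\left(19 \right)},306 \right)} = 388133 - \frac{5 \cdot 12 \cdot 19}{1 + 342 \cdot 12 \cdot 19} = 388133 - 5 \cdot 228 \frac{1}{1 + 342 \cdot 228} = 388133 - 5 \cdot 228 \frac{1}{1 + 77976} = 388133 - 5 \cdot 228 \cdot \frac{1}{77977} = 388133 - \frac{1140}{77977} = \frac{30265445801}{77977}$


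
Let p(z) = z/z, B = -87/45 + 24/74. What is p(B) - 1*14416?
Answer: -14415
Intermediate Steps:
B = -893/555 (B = -87*1/45 + 24*(1/74) = -29/15 + 12/37 = -893/555 ≈ -1.6090)
p(z) = 1
p(B) - 1*14416 = 1 - 1*14416 = 1 - 14416 = -14415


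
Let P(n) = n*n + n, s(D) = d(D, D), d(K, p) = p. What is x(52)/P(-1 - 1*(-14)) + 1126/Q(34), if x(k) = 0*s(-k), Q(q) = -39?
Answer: -1126/39 ≈ -28.872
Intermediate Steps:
s(D) = D
P(n) = n + n² (P(n) = n² + n = n + n²)
x(k) = 0 (x(k) = 0*(-k) = 0)
x(52)/P(-1 - 1*(-14)) + 1126/Q(34) = 0/(((-1 - 1*(-14))*(1 + (-1 - 1*(-14))))) + 1126/(-39) = 0/(((-1 + 14)*(1 + (-1 + 14)))) + 1126*(-1/39) = 0/((13*(1 + 13))) - 1126/39 = 0/((13*14)) - 1126/39 = 0/182 - 1126/39 = 0*(1/182) - 1126/39 = 0 - 1126/39 = -1126/39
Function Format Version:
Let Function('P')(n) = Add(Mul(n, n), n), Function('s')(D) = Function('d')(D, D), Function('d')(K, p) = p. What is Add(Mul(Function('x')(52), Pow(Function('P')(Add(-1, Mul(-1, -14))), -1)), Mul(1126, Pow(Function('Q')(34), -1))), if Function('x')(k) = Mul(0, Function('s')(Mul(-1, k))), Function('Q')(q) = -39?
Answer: Rational(-1126, 39) ≈ -28.872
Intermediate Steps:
Function('s')(D) = D
Function('P')(n) = Add(n, Pow(n, 2)) (Function('P')(n) = Add(Pow(n, 2), n) = Add(n, Pow(n, 2)))
Function('x')(k) = 0 (Function('x')(k) = Mul(0, Mul(-1, k)) = 0)
Add(Mul(Function('x')(52), Pow(Function('P')(Add(-1, Mul(-1, -14))), -1)), Mul(1126, Pow(Function('Q')(34), -1))) = Add(Mul(0, Pow(Mul(Add(-1, Mul(-1, -14)), Add(1, Add(-1, Mul(-1, -14)))), -1)), Mul(1126, Pow(-39, -1))) = Add(Mul(0, Pow(Mul(Add(-1, 14), Add(1, Add(-1, 14))), -1)), Mul(1126, Rational(-1, 39))) = Add(Mul(0, Pow(Mul(13, Add(1, 13)), -1)), Rational(-1126, 39)) = Add(Mul(0, Pow(Mul(13, 14), -1)), Rational(-1126, 39)) = Add(Mul(0, Pow(182, -1)), Rational(-1126, 39)) = Add(Mul(0, Rational(1, 182)), Rational(-1126, 39)) = Add(0, Rational(-1126, 39)) = Rational(-1126, 39)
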